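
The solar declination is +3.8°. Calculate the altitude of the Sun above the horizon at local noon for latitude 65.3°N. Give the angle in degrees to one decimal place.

28.5°

At local solar noon the hour angle is zero, so the elevation is 90° − |φ − δ| = 90° − |65.3° − (3.8°)| = 90° − 61.5° = 28.5°.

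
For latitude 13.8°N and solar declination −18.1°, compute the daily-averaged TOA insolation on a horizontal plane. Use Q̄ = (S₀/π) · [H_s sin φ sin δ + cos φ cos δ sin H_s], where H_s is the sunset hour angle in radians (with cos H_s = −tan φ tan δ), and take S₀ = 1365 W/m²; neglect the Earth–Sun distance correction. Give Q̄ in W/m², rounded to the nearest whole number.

−tan φ tan δ = −(0.2456)(-0.3269) = 0.0803; H_s = arccos(0.0803) = 85.39°. In radians, H_s = 1.4903.
H_s sin φ sin δ = 1.4903 × 0.2385 × -0.3107 = -0.1104.
cos φ cos δ sin H_s = 0.9711 × 0.9505 × 0.9968 = 0.9201.
Q̄ = (1365/π) × (-0.1104 + 0.9201) = 434.49 × 0.8097 = 351.81 W/m².

352 W/m²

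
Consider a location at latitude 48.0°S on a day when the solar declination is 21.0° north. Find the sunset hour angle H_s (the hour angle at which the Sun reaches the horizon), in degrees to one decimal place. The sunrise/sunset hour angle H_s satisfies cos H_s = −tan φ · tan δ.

64.8°

−tan φ tan δ = −(-1.1106)(0.3839) = 0.4264; H_s = arccos(0.4264) = 64.76°.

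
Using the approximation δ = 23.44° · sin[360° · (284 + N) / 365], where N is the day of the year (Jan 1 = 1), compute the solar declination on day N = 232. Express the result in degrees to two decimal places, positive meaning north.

360 × (284 + 232) / 365 = 508.932°; sin(508.932°) = 0.5161.
δ = 23.44 × 0.5161 = 12.097° ≈ +12.10°.

+12.10°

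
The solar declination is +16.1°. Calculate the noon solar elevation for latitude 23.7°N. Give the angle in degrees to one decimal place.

At local solar noon the hour angle is zero, so the elevation is 90° − |φ − δ| = 90° − |23.7° − (16.1°)| = 90° − 7.6° = 82.4°.

82.4°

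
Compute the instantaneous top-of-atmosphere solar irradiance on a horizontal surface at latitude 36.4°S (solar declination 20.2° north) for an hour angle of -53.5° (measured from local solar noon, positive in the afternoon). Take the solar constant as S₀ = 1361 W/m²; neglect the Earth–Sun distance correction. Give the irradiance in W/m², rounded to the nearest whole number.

333 W/m²

With φ = -36.4°, δ = 20.2°, H = -53.50°: sin φ sin δ = -0.2049, cos φ cos δ cos H = 0.4493, so cos θ_z = 0.2444.
Top-of-atmosphere irradiance = S₀ cos θ_z = 1361 × 0.2444 = 332.63 W/m².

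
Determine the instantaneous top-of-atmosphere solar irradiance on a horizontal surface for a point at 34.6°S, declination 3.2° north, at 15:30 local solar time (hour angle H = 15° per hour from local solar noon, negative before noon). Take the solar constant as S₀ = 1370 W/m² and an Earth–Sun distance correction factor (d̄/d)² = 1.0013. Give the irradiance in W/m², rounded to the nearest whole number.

643 W/m²

Hour angle H = 15° × (15.5 − 12) = 52.50°.
cos θ_z = sin φ sin δ + cos φ cos δ cos H = (-0.5678)(0.0558) + (0.8231)(0.9984)(0.6088) = 0.4686.
Top-of-atmosphere irradiance = S₀ (d̄/d)² cos θ_z = 1370 × 1.0013 × 0.4686 = 642.82 W/m².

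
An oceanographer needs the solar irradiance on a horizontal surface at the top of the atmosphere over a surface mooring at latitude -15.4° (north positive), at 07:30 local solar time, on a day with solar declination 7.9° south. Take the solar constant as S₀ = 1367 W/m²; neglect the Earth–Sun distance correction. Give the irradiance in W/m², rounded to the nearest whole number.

Hour angle H = 15° × (7.5 − 12) = -67.50°.
cos θ_z = sin φ sin δ + cos φ cos δ cos H = (-0.2656)(-0.1374) + (0.9641)(0.9905)(0.3827) = 0.4019.
Top-of-atmosphere irradiance = S₀ cos θ_z = 1367 × 0.4019 = 549.40 W/m².

549 W/m²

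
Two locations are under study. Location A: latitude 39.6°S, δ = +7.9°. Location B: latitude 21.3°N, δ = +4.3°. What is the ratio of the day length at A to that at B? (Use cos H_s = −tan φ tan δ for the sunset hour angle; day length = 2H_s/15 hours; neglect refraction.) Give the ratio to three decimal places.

A: H_s = arccos(−tan -39.6° · tan 7.9°) = 83.41°, so 2H_s/15 = 11.1213 h.
B: H_s = arccos(−tan 21.3° · tan 4.3°) = 91.68°, so 2H_s/15 = 12.2240 h.
Ratio A/B = 11.1213 / 12.2240 = 0.9098.

0.910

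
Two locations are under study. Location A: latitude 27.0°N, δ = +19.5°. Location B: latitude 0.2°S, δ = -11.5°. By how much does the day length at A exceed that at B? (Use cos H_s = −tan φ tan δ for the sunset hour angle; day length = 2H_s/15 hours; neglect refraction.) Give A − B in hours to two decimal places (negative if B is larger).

+1.38 h

A: H_s = arccos(−tan 27.0° · tan 19.5°) = 100.39°, so 2H_s/15 = 13.3853 h.
B: H_s = arccos(−tan -0.2° · tan -11.5°) = 90.04°, so 2H_s/15 = 12.0053 h.
A − B = 13.3853 − 12.0053 = 1.3800 h.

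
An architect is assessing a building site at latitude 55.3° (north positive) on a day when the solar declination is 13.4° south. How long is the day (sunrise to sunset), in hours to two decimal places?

9.32 hours

cos H_s = −tan(55.3°) · tan(-13.4°) = 0.3441, so H_s = arccos(0.3441) = 69.87°.
Day length = 2 H_s / 15° h⁻¹ = 139.74° / 15 = 9.316 h.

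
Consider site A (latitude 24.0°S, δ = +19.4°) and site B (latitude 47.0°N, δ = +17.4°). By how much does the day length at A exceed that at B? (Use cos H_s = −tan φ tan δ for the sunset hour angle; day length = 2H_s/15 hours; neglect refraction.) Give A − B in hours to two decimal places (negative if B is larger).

-3.82 h

A: H_s = arccos(−tan -24.0° · tan 19.4°) = 80.98°, so 2H_s/15 = 10.7973 h.
B: H_s = arccos(−tan 47.0° · tan 17.4°) = 109.64°, so 2H_s/15 = 14.6187 h.
A − B = 10.7973 − 14.6187 = -3.8214 h.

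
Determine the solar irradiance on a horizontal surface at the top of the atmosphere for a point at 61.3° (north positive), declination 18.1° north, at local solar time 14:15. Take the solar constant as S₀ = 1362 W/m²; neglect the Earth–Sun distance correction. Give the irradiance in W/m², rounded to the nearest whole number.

888 W/m²

Hour angle H = 15° × (14.25 − 12) = 33.75°.
cos θ_z = sin(61.3°) sin(18.1°) + cos(61.3°) cos(18.1°) cos(33.75°) = 0.2725 + 0.3795 = 0.6520.
Top-of-atmosphere irradiance = S₀ cos θ_z = 1362 × 0.6520 = 888.02 W/m².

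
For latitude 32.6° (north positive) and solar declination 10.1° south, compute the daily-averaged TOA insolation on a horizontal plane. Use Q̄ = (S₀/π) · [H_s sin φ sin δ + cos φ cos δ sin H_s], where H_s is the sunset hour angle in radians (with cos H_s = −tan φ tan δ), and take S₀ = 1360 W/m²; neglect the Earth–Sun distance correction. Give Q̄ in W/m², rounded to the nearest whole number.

297 W/m²

cos H_s = −tan(32.6°) · tan(-10.1°) = 0.1139, so H_s = arccos(0.1139) = 83.46°. In radians, H_s = 1.4567.
H_s sin φ sin δ = 1.4567 × 0.5388 × -0.1754 = -0.1377.
cos φ cos δ sin H_s = 0.8425 × 0.9845 × 0.9935 = 0.8240.
Q̄ = (1360/π) × (-0.1377 + 0.8240) = 432.90 × 0.6863 = 297.10 W/m².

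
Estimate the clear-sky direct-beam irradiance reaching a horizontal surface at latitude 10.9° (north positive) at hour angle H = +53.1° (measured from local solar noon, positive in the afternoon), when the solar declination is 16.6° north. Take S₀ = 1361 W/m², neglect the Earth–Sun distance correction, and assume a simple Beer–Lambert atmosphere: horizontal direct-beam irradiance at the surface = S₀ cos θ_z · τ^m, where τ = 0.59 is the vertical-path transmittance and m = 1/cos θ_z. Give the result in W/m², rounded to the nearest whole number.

With φ = 10.9°, δ = 16.6°, H = 53.10°: sin φ sin δ = 0.0540, cos φ cos δ cos H = 0.5650, so cos θ_z = 0.6190.
Air mass m = 1/cos θ_z = 1/0.6190 = 1.616; τ^m = 0.59^1.616 = 0.4263.
Surface direct beam = 1361 × 0.6190 × 0.4263 = 359.14 W/m².

359 W/m²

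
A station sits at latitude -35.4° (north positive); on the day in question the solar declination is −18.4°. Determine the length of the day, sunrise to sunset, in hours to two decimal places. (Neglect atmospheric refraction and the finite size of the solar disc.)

13.82 hours

cos H_s = −tan(-35.4°) · tan(-18.4°) = -0.2364, so H_s = arccos(-0.2364) = 103.67°.
Day length = 2 H_s / 15° h⁻¹ = 207.34° / 15 = 13.823 h.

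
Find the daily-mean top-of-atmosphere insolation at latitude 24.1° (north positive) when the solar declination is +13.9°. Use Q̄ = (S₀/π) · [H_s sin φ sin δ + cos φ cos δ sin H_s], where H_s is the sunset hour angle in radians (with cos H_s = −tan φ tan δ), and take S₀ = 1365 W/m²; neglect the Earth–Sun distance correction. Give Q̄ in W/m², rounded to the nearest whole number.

The sunset hour angle satisfies cos H_s = −tan φ tan δ = -0.1107, giving H_s = 96.36°. In radians, H_s = 1.6818.
H_s sin φ sin δ = 1.6818 × 0.4083 × 0.2402 = 0.1649.
cos φ cos δ sin H_s = 0.9128 × 0.9707 × 0.9938 = 0.8806.
Q̄ = (1365/π) × (0.1649 + 0.8806) = 434.49 × 1.0455 = 454.26 W/m².

454 W/m²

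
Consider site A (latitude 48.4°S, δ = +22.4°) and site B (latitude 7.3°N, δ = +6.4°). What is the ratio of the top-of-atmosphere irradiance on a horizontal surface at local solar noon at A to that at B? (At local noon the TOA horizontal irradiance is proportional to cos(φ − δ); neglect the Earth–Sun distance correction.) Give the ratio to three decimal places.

0.329

A: cos θ_z = cos(-48.4° − (22.4°)) = 0.3289.
B: cos θ_z = cos(7.3° − (6.4°)) = 0.9999.
Ratio A/B = 0.3289 / 0.9999 = 0.3289.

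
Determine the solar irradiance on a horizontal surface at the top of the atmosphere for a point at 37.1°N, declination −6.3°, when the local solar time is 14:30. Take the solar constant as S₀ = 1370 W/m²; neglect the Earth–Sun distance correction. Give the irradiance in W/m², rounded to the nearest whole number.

Hour angle H = 15° × (14.5 − 12) = 37.50°.
cos θ_z = sin φ sin δ + cos φ cos δ cos H = (0.6032)(-0.1097) + (0.7976)(0.9940)(0.7934) = 0.5628.
Top-of-atmosphere irradiance = S₀ cos θ_z = 1370 × 0.5628 = 771.04 W/m².

771 W/m²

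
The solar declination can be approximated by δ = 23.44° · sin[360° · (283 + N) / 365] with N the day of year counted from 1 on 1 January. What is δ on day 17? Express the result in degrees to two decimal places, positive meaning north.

-21.09°

360 × (283 + 17) / 365 = 295.890°; sin(295.890°) = -0.8996.
δ = 23.44 × -0.8996 = -21.087° ≈ -21.09°.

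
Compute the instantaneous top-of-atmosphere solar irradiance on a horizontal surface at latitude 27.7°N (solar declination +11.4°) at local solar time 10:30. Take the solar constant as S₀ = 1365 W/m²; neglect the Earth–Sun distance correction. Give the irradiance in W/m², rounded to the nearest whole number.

1220 W/m²

Hour angle H = 15° × (10.5 − 12) = -22.50°.
With φ = 27.7°, δ = 11.4°, H = -22.50°: sin φ sin δ = 0.0919, cos φ cos δ cos H = 0.8019, so cos θ_z = 0.8938.
Top-of-atmosphere irradiance = S₀ cos θ_z = 1365 × 0.8938 = 1220.04 W/m².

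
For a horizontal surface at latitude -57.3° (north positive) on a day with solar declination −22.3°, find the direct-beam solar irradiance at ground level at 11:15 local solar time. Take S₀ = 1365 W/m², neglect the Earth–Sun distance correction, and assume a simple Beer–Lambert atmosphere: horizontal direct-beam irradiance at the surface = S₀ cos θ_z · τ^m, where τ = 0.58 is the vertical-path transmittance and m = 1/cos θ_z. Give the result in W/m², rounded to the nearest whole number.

Hour angle H = 15° × (11.25 − 12) = -11.25°.
cos θ_z = sin φ sin δ + cos φ cos δ cos H = (-0.8415)(-0.3795) + (0.5402)(0.9252)(0.9808) = 0.8095.
Air mass m = 1/cos θ_z = 1/0.8095 = 1.235; τ^m = 0.58^1.235 = 0.5103.
Surface direct beam = 1365 × 0.8095 × 0.5103 = 563.86 W/m².

564 W/m²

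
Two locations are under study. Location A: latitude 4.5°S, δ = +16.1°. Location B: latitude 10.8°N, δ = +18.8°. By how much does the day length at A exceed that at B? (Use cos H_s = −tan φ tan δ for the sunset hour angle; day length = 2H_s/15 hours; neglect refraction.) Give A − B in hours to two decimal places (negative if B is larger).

-0.67 h

A: H_s = arccos(−tan -4.5° · tan 16.1°) = 88.70°, so 2H_s/15 = 11.8267 h.
B: H_s = arccos(−tan 10.8° · tan 18.8°) = 93.72°, so 2H_s/15 = 12.4960 h.
A − B = 11.8267 − 12.4960 = -0.6693 h.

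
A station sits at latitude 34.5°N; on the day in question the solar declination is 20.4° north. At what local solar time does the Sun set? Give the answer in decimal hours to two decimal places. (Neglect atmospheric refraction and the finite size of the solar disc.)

cos H_s = −tan(34.5°) · tan(20.4°) = -0.2556, so H_s = arccos(-0.2556) = 104.81°.
Sunset is at 12 + H_s/15 = 12 + 6.987 = 18.987 h local solar time.

18.99 h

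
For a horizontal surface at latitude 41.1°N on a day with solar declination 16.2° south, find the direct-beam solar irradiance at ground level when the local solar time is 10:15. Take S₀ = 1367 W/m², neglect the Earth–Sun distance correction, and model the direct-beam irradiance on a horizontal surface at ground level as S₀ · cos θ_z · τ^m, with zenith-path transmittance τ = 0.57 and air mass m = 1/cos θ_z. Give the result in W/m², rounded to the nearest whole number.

190 W/m²

Hour angle H = 15° × (10.25 − 12) = -26.25°.
cos θ_z = sin(41.1°) sin(-16.2°) + cos(41.1°) cos(-16.2°) cos(-26.25°) = -0.1834 + 0.6490 = 0.4656.
Air mass m = 1/cos θ_z = 1/0.4656 = 2.148; τ^m = 0.57^2.148 = 0.2990.
Surface direct beam = 1367 × 0.4656 × 0.2990 = 190.31 W/m².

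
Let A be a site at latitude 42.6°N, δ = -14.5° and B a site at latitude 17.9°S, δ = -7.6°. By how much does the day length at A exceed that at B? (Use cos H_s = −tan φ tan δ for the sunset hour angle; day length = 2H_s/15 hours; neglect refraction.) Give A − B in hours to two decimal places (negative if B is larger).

-2.16 h

A: H_s = arccos(−tan 42.6° · tan -14.5°) = 76.24°, so 2H_s/15 = 10.1653 h.
B: H_s = arccos(−tan -17.9° · tan -7.6°) = 92.47°, so 2H_s/15 = 12.3293 h.
A − B = 10.1653 − 12.3293 = -2.1640 h.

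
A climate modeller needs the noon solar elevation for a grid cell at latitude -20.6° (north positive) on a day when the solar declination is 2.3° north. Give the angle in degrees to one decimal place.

67.1°

At local solar noon the hour angle is zero, so the elevation is 90° − |φ − δ| = 90° − |-20.6° − (2.3°)| = 90° − 22.9° = 67.1°.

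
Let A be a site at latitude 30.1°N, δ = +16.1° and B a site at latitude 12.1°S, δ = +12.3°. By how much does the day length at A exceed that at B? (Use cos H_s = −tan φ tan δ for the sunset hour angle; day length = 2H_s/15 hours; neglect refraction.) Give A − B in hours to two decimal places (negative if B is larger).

+1.64 h

A: H_s = arccos(−tan 30.1° · tan 16.1°) = 99.63°, so 2H_s/15 = 13.2840 h.
B: H_s = arccos(−tan -12.1° · tan 12.3°) = 87.32°, so 2H_s/15 = 11.6427 h.
A − B = 13.2840 − 11.6427 = 1.6413 h.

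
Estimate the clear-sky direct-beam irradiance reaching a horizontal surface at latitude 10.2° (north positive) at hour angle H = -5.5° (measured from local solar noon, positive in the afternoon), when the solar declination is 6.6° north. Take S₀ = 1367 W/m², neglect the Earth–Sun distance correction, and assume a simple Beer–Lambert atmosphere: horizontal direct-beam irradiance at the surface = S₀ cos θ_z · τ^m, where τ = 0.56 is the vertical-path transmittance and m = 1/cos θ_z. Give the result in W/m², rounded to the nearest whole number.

758 W/m²

cos θ_z = sin φ sin δ + cos φ cos δ cos H = (0.1771)(0.1149) + (0.9842)(0.9934)(0.9954) = 0.9936.
Air mass m = 1/cos θ_z = 1/0.9936 = 1.006; τ^m = 0.56^1.006 = 0.5581.
Surface direct beam = 1367 × 0.9936 × 0.5581 = 758.04 W/m².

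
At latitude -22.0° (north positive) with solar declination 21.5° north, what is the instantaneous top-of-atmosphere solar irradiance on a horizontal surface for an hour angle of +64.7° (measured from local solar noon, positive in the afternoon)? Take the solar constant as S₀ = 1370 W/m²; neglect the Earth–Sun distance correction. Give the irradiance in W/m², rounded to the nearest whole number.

With φ = -22.0°, δ = 21.5°, H = 64.70°: sin φ sin δ = -0.1373, cos φ cos δ cos H = 0.3687, so cos θ_z = 0.2314.
Top-of-atmosphere irradiance = S₀ cos θ_z = 1370 × 0.2314 = 317.02 W/m².

317 W/m²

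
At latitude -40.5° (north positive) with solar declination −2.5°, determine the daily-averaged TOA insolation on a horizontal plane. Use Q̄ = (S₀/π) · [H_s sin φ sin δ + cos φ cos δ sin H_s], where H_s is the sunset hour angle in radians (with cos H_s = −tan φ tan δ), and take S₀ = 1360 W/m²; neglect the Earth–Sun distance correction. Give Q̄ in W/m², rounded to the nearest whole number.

−tan φ tan δ = −(-0.8541)(-0.0437) = -0.0373; H_s = arccos(-0.0373) = 92.14°. In radians, H_s = 1.6081.
H_s sin φ sin δ = 1.6081 × -0.6494 × -0.0436 = 0.0455.
cos φ cos δ sin H_s = 0.7604 × 0.9990 × 0.9993 = 0.7591.
Q̄ = (1360/π) × (0.0455 + 0.7591) = 432.90 × 0.8046 = 348.31 W/m².

348 W/m²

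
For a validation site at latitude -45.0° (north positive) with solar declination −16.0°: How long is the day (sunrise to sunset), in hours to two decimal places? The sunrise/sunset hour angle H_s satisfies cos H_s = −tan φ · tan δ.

14.22 hours

cos H_s = −tan(-45.0°) · tan(-16.0°) = -0.2867, so H_s = arccos(-0.2867) = 106.66°.
Day length = 2 H_s / 15° h⁻¹ = 213.32° / 15 = 14.221 h.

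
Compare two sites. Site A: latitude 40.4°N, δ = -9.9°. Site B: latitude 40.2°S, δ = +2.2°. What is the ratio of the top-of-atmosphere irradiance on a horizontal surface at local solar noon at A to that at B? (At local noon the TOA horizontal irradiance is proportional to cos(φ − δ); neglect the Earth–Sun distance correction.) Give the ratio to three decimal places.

A: cos θ_z = cos(40.4° − (-9.9°)) = 0.6388.
B: cos θ_z = cos(-40.2° − (2.2°)) = 0.7385.
Ratio A/B = 0.6388 / 0.7385 = 0.8650.

0.865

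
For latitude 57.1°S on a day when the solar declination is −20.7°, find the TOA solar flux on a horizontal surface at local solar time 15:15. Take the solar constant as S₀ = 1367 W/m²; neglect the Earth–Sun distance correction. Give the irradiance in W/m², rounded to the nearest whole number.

Hour angle H = 15° × (15.25 − 12) = 48.75°.
cos θ_z = sin φ sin δ + cos φ cos δ cos H = (-0.8396)(-0.3535) + (0.5432)(0.9354)(0.6593) = 0.6318.
Top-of-atmosphere irradiance = S₀ cos θ_z = 1367 × 0.6318 = 863.67 W/m².

864 W/m²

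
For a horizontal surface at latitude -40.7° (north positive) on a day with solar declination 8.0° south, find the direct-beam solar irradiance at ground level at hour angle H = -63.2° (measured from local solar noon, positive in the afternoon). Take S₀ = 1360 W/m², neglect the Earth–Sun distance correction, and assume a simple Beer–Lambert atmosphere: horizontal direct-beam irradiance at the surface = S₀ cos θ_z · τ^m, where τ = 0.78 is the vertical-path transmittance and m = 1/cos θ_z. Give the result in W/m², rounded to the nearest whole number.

cos θ_z = sin(-40.7°) sin(-8.0°) + cos(-40.7°) cos(-8.0°) cos(-63.20°) = 0.0908 + 0.3385 = 0.4293.
Air mass m = 1/cos θ_z = 1/0.4293 = 2.329; τ^m = 0.78^2.329 = 0.5606.
Surface direct beam = 1360 × 0.4293 × 0.5606 = 327.31 W/m².

327 W/m²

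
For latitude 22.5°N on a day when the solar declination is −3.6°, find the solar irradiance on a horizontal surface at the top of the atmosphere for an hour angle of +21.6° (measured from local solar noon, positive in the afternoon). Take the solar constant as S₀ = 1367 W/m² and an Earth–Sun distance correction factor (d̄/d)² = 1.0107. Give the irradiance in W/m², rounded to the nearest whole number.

1151 W/m²

With φ = 22.5°, δ = -3.6°, H = 21.60°: sin φ sin δ = -0.0240, cos φ cos δ cos H = 0.8573, so cos θ_z = 0.8333.
Top-of-atmosphere irradiance = S₀ (d̄/d)² cos θ_z = 1367 × 1.0107 × 0.8333 = 1151.31 W/m².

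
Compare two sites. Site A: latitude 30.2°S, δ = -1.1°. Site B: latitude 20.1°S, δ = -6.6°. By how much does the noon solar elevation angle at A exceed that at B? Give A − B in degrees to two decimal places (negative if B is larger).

-15.60°

A: 90° − |-30.2 − (-1.1)| = 60.90°.
B: 90° − |-20.1 − (-6.6)| = 76.50°.
A − B = 60.90 − 76.50 = -15.60°.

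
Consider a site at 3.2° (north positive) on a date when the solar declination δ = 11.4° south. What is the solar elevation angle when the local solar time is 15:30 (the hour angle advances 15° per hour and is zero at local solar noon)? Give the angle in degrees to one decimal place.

Hour angle H = 15° × (15.5 − 12) = 52.50°.
cos θ_z = sin(3.2°) sin(-11.4°) + cos(3.2°) cos(-11.4°) cos(52.50°) = -0.0110 + 0.5958 = 0.5848.
θ_z = arccos(0.5848) = 54.21°, so the elevation is 90° − 54.21° = 35.79°.

35.8°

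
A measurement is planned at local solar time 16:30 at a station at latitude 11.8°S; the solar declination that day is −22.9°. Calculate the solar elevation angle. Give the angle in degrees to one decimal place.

Hour angle H = 15° × (16.5 − 12) = 67.50°.
cos θ_z = sin φ sin δ + cos φ cos δ cos H = (-0.2045)(-0.3891) + (0.9789)(0.9212)(0.3827) = 0.4247.
θ_z = arccos(0.4247) = 64.87°, so the elevation is 90° − 64.87° = 25.13°.

25.1°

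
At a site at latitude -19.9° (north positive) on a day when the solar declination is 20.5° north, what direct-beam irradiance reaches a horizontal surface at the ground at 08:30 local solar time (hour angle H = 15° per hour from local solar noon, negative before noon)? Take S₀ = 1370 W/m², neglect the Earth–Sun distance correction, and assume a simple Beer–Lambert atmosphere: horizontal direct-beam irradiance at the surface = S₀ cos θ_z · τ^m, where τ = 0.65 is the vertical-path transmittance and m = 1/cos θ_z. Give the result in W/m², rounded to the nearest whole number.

Hour angle H = 15° × (8.5 − 12) = -52.50°.
With φ = -19.9°, δ = 20.5°, H = -52.50°: sin φ sin δ = -0.1192, cos φ cos δ cos H = 0.5362, so cos θ_z = 0.4170.
Air mass m = 1/cos θ_z = 1/0.4170 = 2.398; τ^m = 0.65^2.398 = 0.3559.
Surface direct beam = 1370 × 0.4170 × 0.3559 = 203.32 W/m².

203 W/m²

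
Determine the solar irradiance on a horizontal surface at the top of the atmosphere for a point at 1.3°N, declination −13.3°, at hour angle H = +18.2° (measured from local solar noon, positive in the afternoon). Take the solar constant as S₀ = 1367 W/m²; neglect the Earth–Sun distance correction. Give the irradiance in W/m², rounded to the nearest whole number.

With φ = 1.3°, δ = -13.3°, H = 18.20°: sin φ sin δ = -0.0052, cos φ cos δ cos H = 0.9243, so cos θ_z = 0.9191.
Top-of-atmosphere irradiance = S₀ cos θ_z = 1367 × 0.9191 = 1256.41 W/m².

1256 W/m²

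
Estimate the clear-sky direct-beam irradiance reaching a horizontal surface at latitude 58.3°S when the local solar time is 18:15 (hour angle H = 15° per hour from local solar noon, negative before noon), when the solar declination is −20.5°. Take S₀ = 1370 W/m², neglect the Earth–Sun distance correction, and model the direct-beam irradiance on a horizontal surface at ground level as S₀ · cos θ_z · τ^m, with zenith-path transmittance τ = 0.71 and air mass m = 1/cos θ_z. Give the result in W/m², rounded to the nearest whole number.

100 W/m²

Hour angle H = 15° × (18.25 − 12) = 93.75°.
With φ = -58.3°, δ = -20.5°, H = 93.75°: sin φ sin δ = 0.2980, cos φ cos δ cos H = -0.0322, so cos θ_z = 0.2658.
Air mass m = 1/cos θ_z = 1/0.2658 = 3.762; τ^m = 0.71^3.762 = 0.2757.
Surface direct beam = 1370 × 0.2658 × 0.2757 = 100.40 W/m².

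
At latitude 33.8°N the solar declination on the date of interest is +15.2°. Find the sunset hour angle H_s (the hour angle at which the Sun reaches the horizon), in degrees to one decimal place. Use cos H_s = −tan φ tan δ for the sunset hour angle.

−tan φ tan δ = −(0.6694)(0.2717) = -0.1819; H_s = arccos(-0.1819) = 100.48°.

100.5°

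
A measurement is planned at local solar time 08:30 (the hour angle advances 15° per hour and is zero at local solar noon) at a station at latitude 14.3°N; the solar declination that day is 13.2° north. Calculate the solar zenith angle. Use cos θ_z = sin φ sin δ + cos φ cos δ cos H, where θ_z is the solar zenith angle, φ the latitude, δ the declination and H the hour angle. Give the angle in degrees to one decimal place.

Hour angle H = 15° × (8.5 − 12) = -52.50°.
cos θ_z = sin(14.3°) sin(13.2°) + cos(14.3°) cos(13.2°) cos(-52.50°) = 0.0564 + 0.5743 = 0.6307.
θ_z = arccos(0.6307) = 50.90°.

50.9°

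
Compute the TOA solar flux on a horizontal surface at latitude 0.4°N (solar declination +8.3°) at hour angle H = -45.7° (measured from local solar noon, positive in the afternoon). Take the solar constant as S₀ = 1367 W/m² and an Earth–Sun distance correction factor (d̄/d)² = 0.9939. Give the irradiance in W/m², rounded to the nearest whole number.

cos θ_z = sin(0.4°) sin(8.3°) + cos(0.4°) cos(8.3°) cos(-45.70°) = 0.0010 + 0.6911 = 0.6921.
Top-of-atmosphere irradiance = S₀ (d̄/d)² cos θ_z = 1367 × 0.9939 × 0.6921 = 940.33 W/m².

940 W/m²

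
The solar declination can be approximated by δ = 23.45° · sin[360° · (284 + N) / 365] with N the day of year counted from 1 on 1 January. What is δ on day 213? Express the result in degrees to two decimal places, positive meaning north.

360 × (284 + 213) / 365 = 490.192°; sin(490.192°) = 0.7639.
δ = 23.45 × 0.7639 = 17.913° ≈ +17.91°.

+17.91°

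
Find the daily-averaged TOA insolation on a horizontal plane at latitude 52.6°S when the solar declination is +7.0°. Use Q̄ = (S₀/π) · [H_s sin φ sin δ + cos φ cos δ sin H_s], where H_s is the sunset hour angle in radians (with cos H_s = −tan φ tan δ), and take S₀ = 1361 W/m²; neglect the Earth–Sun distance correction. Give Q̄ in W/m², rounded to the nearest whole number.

199 W/m²

−tan φ tan δ = −(-1.3079)(0.1228) = 0.1606; H_s = arccos(0.1606) = 80.76°. In radians, H_s = 1.4095.
H_s sin φ sin δ = 1.4095 × -0.7944 × 0.1219 = -0.1365.
cos φ cos δ sin H_s = 0.6074 × 0.9925 × 0.9870 = 0.5950.
Q̄ = (1361/π) × (-0.1365 + 0.5950) = 433.22 × 0.4585 = 198.63 W/m².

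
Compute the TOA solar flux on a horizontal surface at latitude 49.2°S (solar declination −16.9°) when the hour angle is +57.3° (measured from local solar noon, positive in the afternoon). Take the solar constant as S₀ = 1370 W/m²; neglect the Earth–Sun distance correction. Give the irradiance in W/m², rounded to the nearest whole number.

764 W/m²

cos θ_z = sin(-49.2°) sin(-16.9°) + cos(-49.2°) cos(-16.9°) cos(57.30°) = 0.2201 + 0.3378 = 0.5579.
Top-of-atmosphere irradiance = S₀ cos θ_z = 1370 × 0.5579 = 764.32 W/m².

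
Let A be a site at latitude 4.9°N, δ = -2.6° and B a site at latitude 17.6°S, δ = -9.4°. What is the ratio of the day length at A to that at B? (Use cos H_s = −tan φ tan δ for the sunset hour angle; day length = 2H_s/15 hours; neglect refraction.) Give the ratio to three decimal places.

A: H_s = arccos(−tan 4.9° · tan -2.6°) = 89.78°, so 2H_s/15 = 11.9707 h.
B: H_s = arccos(−tan -17.6° · tan -9.4°) = 93.01°, so 2H_s/15 = 12.4013 h.
Ratio A/B = 11.9707 / 12.4013 = 0.9653.

0.965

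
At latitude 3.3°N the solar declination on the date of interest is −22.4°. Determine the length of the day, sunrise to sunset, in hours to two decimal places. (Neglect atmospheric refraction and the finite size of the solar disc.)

The sunset hour angle satisfies cos H_s = −tan φ tan δ = 0.0238, giving H_s = 88.64°.
Day length = 2 H_s / 15° h⁻¹ = 177.28° / 15 = 11.819 h.

11.82 hours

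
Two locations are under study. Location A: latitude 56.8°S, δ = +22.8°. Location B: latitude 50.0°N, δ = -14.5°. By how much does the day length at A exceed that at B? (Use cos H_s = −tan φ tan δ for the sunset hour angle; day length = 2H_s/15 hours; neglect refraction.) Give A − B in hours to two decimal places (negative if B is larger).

-2.94 h

A: H_s = arccos(−tan -56.8° · tan 22.8°) = 50.03°, so 2H_s/15 = 6.6707 h.
B: H_s = arccos(−tan 50.0° · tan -14.5°) = 72.05°, so 2H_s/15 = 9.6067 h.
A − B = 6.6707 − 9.6067 = -2.9360 h.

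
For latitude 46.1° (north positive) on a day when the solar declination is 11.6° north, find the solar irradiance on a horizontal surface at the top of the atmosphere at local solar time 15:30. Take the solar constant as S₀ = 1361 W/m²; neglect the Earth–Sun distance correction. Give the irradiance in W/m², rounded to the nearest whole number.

760 W/m²

Hour angle H = 15° × (15.5 − 12) = 52.50°.
With φ = 46.1°, δ = 11.6°, H = 52.50°: sin φ sin δ = 0.1449, cos φ cos δ cos H = 0.4135, so cos θ_z = 0.5584.
Top-of-atmosphere irradiance = S₀ cos θ_z = 1361 × 0.5584 = 759.98 W/m².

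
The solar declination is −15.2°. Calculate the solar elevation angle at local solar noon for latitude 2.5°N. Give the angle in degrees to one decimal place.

72.3°

At local solar noon the hour angle is zero, so the elevation is 90° − |φ − δ| = 90° − |2.5° − (-15.2°)| = 90° − 17.7° = 72.3°.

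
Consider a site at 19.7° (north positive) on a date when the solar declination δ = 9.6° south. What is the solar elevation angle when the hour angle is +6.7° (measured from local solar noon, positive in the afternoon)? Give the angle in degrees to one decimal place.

60.0°

cos θ_z = sin(19.7°) sin(-9.6°) + cos(19.7°) cos(-9.6°) cos(6.70°) = -0.0562 + 0.9219 = 0.8657.
θ_z = arccos(0.8657) = 30.04°, so the elevation is 90° − 30.04° = 59.96°.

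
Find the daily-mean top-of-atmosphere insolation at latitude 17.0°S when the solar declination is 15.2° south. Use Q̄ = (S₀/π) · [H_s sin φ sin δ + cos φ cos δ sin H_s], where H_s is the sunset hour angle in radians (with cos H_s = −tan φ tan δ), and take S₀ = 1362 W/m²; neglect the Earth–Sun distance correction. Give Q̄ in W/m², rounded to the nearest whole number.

cos H_s = −tan(-17.0°) · tan(-15.2°) = -0.0831, so H_s = arccos(-0.0831) = 94.77°. In radians, H_s = 1.6540.
H_s sin φ sin δ = 1.6540 × -0.2924 × -0.2622 = 0.1268.
cos φ cos δ sin H_s = 0.9563 × 0.9650 × 0.9965 = 0.9196.
Q̄ = (1362/π) × (0.1268 + 0.9196) = 433.54 × 1.0464 = 453.66 W/m².

454 W/m²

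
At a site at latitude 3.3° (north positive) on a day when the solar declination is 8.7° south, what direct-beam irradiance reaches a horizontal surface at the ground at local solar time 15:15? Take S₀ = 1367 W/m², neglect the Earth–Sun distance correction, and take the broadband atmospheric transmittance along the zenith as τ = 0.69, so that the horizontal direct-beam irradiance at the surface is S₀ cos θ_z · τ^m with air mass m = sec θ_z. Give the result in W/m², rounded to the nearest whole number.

492 W/m²

Hour angle H = 15° × (15.25 − 12) = 48.75°.
cos θ_z = sin(3.3°) sin(-8.7°) + cos(3.3°) cos(-8.7°) cos(48.75°) = -0.0087 + 0.6507 = 0.6420.
Air mass m = 1/cos θ_z = 1/0.6420 = 1.558; τ^m = 0.69^1.558 = 0.5610.
Surface direct beam = 1367 × 0.6420 × 0.5610 = 492.34 W/m².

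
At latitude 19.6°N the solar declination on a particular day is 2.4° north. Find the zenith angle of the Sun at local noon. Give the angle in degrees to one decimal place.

At local solar noon the hour angle is zero, so the zenith angle is |φ − δ| = |19.6° − (2.4°)| = 17.2°.

17.2°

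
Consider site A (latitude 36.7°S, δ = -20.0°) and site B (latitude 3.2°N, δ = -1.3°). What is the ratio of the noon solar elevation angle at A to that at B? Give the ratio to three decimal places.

0.857

A: 90° − |-36.7 − (-20.0)| = 73.30°.
B: 90° − |3.2 − (-1.3)| = 85.50°.
Ratio A/B = 73.3000 / 85.5000 = 0.8573.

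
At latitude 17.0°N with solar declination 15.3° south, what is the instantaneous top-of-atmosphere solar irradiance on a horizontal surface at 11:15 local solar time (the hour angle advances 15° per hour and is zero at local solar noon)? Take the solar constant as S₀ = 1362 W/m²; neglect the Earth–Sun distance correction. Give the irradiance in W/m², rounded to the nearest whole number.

1127 W/m²

Hour angle H = 15° × (11.25 − 12) = -11.25°.
cos θ_z = sin(17.0°) sin(-15.3°) + cos(17.0°) cos(-15.3°) cos(-11.25°) = -0.0771 + 0.9047 = 0.8276.
Top-of-atmosphere irradiance = S₀ cos θ_z = 1362 × 0.8276 = 1127.19 W/m².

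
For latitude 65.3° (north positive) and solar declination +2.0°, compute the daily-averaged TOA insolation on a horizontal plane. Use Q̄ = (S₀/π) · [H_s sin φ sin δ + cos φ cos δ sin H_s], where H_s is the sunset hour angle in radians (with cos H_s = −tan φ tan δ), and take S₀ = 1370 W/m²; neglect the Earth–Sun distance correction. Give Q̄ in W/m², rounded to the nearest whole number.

cos H_s = −tan(65.3°) · tan(2.0°) = -0.0759, so H_s = arccos(-0.0759) = 94.35°. In radians, H_s = 1.6467.
H_s sin φ sin δ = 1.6467 × 0.9085 × 0.0349 = 0.0522.
cos φ cos δ sin H_s = 0.4179 × 0.9994 × 0.9971 = 0.4164.
Q̄ = (1370/π) × (0.0522 + 0.4164) = 436.08 × 0.4686 = 204.35 W/m².

204 W/m²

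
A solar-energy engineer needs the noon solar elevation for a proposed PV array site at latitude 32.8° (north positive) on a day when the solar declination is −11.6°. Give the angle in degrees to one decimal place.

45.6°

At local solar noon the hour angle is zero, so the elevation is 90° − |φ − δ| = 90° − |32.8° − (-11.6°)| = 90° − 44.4° = 45.6°.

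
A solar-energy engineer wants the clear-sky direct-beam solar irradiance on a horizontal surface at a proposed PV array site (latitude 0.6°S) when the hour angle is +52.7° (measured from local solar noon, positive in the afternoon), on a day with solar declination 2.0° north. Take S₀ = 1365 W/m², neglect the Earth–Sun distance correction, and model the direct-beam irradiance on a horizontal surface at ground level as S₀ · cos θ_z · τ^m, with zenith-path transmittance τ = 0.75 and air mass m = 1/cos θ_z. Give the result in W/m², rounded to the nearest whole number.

514 W/m²

cos θ_z = sin(-0.6°) sin(2.0°) + cos(-0.6°) cos(2.0°) cos(52.70°) = -0.0004 + 0.6056 = 0.6052.
Air mass m = 1/cos θ_z = 1/0.6052 = 1.652; τ^m = 0.75^1.652 = 0.6217.
Surface direct beam = 1365 × 0.6052 × 0.6217 = 513.59 W/m².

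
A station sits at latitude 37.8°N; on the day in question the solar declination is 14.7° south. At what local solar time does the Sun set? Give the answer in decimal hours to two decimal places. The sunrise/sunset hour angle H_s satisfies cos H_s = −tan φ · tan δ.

17.22 h

cos H_s = −tan(37.8°) · tan(-14.7°) = 0.2035, so H_s = arccos(0.2035) = 78.26°.
Sunset is at 12 + H_s/15 = 12 + 5.217 = 17.217 h local solar time.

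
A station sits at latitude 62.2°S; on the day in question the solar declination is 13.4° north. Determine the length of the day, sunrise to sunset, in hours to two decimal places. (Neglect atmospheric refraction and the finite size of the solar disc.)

8.42 hours

−tan φ tan δ = −(-1.8967)(0.2382) = 0.4518; H_s = arccos(0.4518) = 63.14°.
Day length = 2 H_s / 15° h⁻¹ = 126.28° / 15 = 8.419 h.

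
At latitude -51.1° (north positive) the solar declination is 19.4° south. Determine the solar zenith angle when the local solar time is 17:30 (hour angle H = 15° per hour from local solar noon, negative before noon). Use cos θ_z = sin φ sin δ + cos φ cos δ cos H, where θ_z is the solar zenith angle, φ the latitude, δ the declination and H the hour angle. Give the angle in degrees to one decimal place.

70.4°

Hour angle H = 15° × (17.5 − 12) = 82.50°.
With φ = -51.1°, δ = -19.4°, H = 82.50°: sin φ sin δ = 0.2585, cos φ cos δ cos H = 0.0773, so cos θ_z = 0.3358.
θ_z = arccos(0.3358) = 70.38°.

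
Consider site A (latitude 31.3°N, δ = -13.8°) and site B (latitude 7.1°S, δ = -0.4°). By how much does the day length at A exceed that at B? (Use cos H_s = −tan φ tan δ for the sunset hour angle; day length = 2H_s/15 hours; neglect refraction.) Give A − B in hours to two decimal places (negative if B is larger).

A: H_s = arccos(−tan 31.3° · tan -13.8°) = 81.41°, so 2H_s/15 = 10.8547 h.
B: H_s = arccos(−tan -7.1° · tan -0.4°) = 90.05°, so 2H_s/15 = 12.0067 h.
A − B = 10.8547 − 12.0067 = -1.1520 h.

-1.15 h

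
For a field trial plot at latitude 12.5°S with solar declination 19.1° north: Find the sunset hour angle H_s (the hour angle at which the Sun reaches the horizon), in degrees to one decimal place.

85.6°

cos H_s = −tan(-12.5°) · tan(19.1°) = 0.0768, so H_s = arccos(0.0768) = 85.60°.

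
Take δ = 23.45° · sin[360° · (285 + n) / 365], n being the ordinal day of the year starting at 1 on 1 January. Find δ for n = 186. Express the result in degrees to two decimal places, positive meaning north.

+22.70°

360 × (285 + 186) / 365 = 464.548°; sin(464.548°) = 0.9679.
δ = 23.45 × 0.9679 = 22.697° ≈ +22.70°.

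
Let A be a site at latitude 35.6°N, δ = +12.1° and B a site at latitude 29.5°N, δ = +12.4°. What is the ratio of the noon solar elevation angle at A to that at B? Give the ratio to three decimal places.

A: 90° − |35.6 − (12.1)| = 66.50°.
B: 90° − |29.5 − (12.4)| = 72.90°.
Ratio A/B = 66.5000 / 72.9000 = 0.9122.

0.912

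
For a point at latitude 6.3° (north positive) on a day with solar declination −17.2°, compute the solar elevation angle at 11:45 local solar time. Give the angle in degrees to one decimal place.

Hour angle H = 15° × (11.75 − 12) = -3.75°.
cos θ_z = sin φ sin δ + cos φ cos δ cos H = (0.1097)(-0.2957) + (0.9940)(0.9553)(0.9979) = 0.9151.
θ_z = arccos(0.9151) = 23.78°, so the elevation is 90° − 23.78° = 66.22°.

66.2°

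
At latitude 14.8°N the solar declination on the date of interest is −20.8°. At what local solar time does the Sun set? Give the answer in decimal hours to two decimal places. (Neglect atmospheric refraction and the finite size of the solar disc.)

17.62 h

−tan φ tan δ = −(0.2642)(-0.3799) = 0.1004; H_s = arccos(0.1004) = 84.24°.
Sunset is at 12 + H_s/15 = 12 + 5.616 = 17.616 h local solar time.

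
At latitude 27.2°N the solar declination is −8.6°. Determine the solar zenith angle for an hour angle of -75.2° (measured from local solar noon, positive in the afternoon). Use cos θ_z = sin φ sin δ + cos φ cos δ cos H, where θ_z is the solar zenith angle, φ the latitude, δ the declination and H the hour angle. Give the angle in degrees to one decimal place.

81.0°

With φ = 27.2°, δ = -8.6°, H = -75.20°: sin φ sin δ = -0.0684, cos φ cos δ cos H = 0.2246, so cos θ_z = 0.1562.
θ_z = arccos(0.1562) = 81.01°.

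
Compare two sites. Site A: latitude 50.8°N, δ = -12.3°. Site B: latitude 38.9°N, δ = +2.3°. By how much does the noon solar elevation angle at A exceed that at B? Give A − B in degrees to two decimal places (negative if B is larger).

-26.50°

A: 90° − |50.8 − (-12.3)| = 26.90°.
B: 90° − |38.9 − (2.3)| = 53.40°.
A − B = 26.90 − 53.40 = -26.50°.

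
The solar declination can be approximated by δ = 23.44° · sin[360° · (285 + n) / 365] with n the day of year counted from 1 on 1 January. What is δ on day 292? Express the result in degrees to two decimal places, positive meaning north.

-11.40°

360 × (285 + 292) / 365 = 569.096°; sin(569.096°) = -0.4863.
δ = 23.44 × -0.4863 = -11.399° ≈ -11.40°.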